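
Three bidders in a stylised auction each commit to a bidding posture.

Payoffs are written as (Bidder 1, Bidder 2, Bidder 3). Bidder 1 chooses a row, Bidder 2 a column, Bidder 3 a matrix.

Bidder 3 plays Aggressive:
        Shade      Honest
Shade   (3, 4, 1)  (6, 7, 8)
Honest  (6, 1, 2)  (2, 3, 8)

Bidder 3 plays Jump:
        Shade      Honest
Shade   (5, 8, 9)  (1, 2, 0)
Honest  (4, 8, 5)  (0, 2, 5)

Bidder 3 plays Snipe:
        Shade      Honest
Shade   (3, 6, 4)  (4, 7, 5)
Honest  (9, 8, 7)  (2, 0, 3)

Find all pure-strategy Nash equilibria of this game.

(Shade, Shade, Aggressive): Bidder 1 can switch to Honest (3 → 6). Not NE.
(Shade, Shade, Jump): Bidder 1 gets 5, best alternative 4; Bidder 2 gets 8, best alternative 2; Bidder 3 gets 9, best alternative 4. No profitable deviation — NE.
(Shade, Shade, Snipe): Bidder 1 can switch to Honest (3 → 9). Not NE.
(Shade, Honest, Aggressive): Bidder 1 gets 6, best alternative 2; Bidder 2 gets 7, best alternative 4; Bidder 3 gets 8, best alternative 5. No profitable deviation — NE.
(Shade, Honest, Jump): Bidder 2 can switch to Shade (2 → 8). Not NE.
(Shade, Honest, Snipe): Bidder 3 can switch to Aggressive (5 → 8). Not NE.
(Honest, Shade, Aggressive): Bidder 2 can switch to Honest (1 → 3). Not NE.
(Honest, Shade, Jump): Bidder 1 can switch to Shade (4 → 5). Not NE.
(Honest, Shade, Snipe): Bidder 1 gets 9, best alternative 3; Bidder 2 gets 8, best alternative 0; Bidder 3 gets 7, best alternative 5. No profitable deviation — NE.
(Honest, Honest, Aggressive): Bidder 1 can switch to Shade (2 → 6). Not NE.
(Honest, Honest, Jump): Bidder 1 can switch to Shade (0 → 1). Not NE.
(The remaining 1 profile has a profitable deviation by the same check.)

Pure-strategy Nash equilibria: (Shade, Shade, Jump), (Shade, Honest, Aggressive), (Honest, Shade, Snipe)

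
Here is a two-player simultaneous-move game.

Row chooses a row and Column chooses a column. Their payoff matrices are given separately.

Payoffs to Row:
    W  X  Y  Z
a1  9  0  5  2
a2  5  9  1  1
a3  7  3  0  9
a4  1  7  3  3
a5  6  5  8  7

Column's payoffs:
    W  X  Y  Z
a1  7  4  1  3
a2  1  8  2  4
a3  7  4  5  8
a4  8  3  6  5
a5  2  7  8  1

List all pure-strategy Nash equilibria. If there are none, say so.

Row against W: payoffs 9, 5, 7, 1, 6 → best response a1.
Row against X: payoffs 0, 9, 3, 7, 5 → best response a2.
Row against Y: payoffs 5, 1, 0, 3, 8 → best response a5.
Row against Z: payoffs 2, 1, 9, 3, 7 → best response a3.
Column against a1: payoffs 7, 4, 1, 3 → best response W.
Column against a2: payoffs 1, 8, 2, 4 → best response X.
Column against a3: payoffs 7, 4, 5, 8 → best response Z.
Column against a4: payoffs 8, 3, 6, 5 → best response W.
Column against a5: payoffs 2, 7, 8, 1 → best response Y.
Mutual best responses: (a1, W); (a2, X); (a3, Z); (a5, Y).

(a1, W) and (a2, X) and (a3, Z) and (a5, Y)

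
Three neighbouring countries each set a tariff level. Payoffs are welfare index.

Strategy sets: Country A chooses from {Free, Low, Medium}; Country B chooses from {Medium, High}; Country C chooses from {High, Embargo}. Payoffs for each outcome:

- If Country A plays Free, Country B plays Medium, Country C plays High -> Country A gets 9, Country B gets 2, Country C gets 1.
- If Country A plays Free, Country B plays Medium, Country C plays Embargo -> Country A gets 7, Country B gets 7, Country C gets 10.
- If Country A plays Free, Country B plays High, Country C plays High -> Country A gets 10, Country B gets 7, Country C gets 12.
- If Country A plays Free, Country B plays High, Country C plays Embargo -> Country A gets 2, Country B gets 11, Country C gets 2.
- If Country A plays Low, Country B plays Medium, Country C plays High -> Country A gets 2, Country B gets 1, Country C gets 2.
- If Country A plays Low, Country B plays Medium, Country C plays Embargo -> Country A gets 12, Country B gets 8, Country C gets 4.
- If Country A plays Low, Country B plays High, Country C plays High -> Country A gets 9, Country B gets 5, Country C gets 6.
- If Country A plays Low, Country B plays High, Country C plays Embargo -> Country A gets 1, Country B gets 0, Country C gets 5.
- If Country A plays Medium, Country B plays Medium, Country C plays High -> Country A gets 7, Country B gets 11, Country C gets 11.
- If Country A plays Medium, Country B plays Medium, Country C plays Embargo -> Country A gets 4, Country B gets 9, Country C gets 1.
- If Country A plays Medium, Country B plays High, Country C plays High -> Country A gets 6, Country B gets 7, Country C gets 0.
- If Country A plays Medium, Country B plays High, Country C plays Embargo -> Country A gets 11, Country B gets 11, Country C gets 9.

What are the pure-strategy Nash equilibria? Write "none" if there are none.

(Free, High, High); (Low, Medium, Embargo); (Medium, High, Embargo)

Country A against (Medium, High): payoffs 9, 2, 7 → best response Free.
Country A against (Medium, Embargo): payoffs 7, 12, 4 → best response Low.
Country A against (High, High): payoffs 10, 9, 6 → best response Free.
Country A against (High, Embargo): payoffs 2, 1, 11 → best response Medium.
Country B against (Free, High): payoffs 2, 7 → best response High.
Country B against (Free, Embargo): payoffs 7, 11 → best response High.
Country B against (Low, High): payoffs 1, 5 → best response High.
Country B against (Low, Embargo): payoffs 8, 0 → best response Medium.
Country B against (Medium, High): payoffs 11, 7 → best response Medium.
Country B against (Medium, Embargo): payoffs 9, 11 → best response High.
Country C against (Free, Medium): payoffs 1, 10 → best response Embargo.
Country C against (Free, High): payoffs 12, 2 → best response High.
Country C against (Low, Medium): payoffs 2, 4 → best response Embargo.
Country C against (Low, High): payoffs 6, 5 → best response High.
Country C against (Medium, Medium): payoffs 11, 1 → best response High.
Country C against (Medium, High): payoffs 0, 9 → best response Embargo.
Mutual best responses: (Free, High, High); (Low, Medium, Embargo); (Medium, High, Embargo).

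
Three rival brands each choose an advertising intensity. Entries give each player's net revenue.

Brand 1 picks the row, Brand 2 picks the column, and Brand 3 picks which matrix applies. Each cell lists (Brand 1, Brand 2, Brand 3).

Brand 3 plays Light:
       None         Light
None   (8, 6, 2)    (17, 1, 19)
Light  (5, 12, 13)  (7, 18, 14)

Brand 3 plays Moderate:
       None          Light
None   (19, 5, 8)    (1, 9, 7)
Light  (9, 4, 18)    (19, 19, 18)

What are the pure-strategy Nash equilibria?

Pure NE: (Light, Light, Moderate)

Mark each player's best response to every combination of opponents' strategies; a profile where every player is best-responding is a pure Nash equilibrium.
Brand 1 against (None, Light): payoffs 8, 5 → best response None.
Brand 1 against (None, Moderate): payoffs 19, 9 → best response None.
Brand 1 against (Light, Light): payoffs 17, 7 → best response None.
Brand 1 against (Light, Moderate): payoffs 1, 19 → best response Light.
Brand 2 against (None, Light): payoffs 6, 1 → best response None.
Brand 2 against (None, Moderate): payoffs 5, 9 → best response Light.
Brand 2 against (Light, Light): payoffs 12, 18 → best response Light.
Brand 2 against (Light, Moderate): payoffs 4, 19 → best response Light.
Brand 3 against (None, None): payoffs 2, 8 → best response Moderate.
Brand 3 against (None, Light): payoffs 19, 7 → best response Light.
Brand 3 against (Light, None): payoffs 13, 18 → best response Moderate.
Brand 3 against (Light, Light): payoffs 14, 18 → best response Moderate.
Mutual best responses: (Light, Light, Moderate).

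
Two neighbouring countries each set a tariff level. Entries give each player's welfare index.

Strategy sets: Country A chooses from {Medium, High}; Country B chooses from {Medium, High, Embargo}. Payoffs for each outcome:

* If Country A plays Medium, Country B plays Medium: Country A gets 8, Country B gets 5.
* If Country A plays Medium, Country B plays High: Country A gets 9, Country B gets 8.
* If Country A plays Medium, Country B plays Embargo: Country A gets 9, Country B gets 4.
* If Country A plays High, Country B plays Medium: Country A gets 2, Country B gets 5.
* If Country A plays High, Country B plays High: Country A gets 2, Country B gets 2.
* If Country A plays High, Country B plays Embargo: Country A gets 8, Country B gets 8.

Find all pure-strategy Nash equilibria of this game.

(Medium, Medium): Country B can switch to High (5 → 8). Not NE.
(Medium, High): Country A gets 9, best alternative 2; Country B gets 8, best alternative 5. No profitable deviation — NE.
(Medium, Embargo): Country B can switch to Medium (4 → 5). Not NE.
(High, Medium): Country A can switch to Medium (2 → 8). Not NE.
(High, High): Country A can switch to Medium (2 → 9). Not NE.
(High, Embargo): Country A can switch to Medium (8 → 9). Not NE.

(Medium, High)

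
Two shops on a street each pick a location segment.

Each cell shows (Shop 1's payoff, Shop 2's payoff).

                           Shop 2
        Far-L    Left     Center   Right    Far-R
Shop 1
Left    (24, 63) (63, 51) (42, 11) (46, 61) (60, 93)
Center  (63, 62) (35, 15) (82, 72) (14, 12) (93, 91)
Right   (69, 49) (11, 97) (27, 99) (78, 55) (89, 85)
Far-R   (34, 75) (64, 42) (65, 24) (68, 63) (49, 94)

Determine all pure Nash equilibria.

(Center, Far-R)

Shop 1 against Far-L: payoffs 24, 63, 69, 34 → best response Right.
Shop 1 against Left: payoffs 63, 35, 11, 64 → best response Far-R.
Shop 1 against Center: payoffs 42, 82, 27, 65 → best response Center.
Shop 1 against Right: payoffs 46, 14, 78, 68 → best response Right.
Shop 1 against Far-R: payoffs 60, 93, 89, 49 → best response Center.
Shop 2 against Left: payoffs 63, 51, 11, 61, 93 → best response Far-R.
Shop 2 against Center: payoffs 62, 15, 72, 12, 91 → best response Far-R.
Shop 2 against Right: payoffs 49, 97, 99, 55, 85 → best response Center.
Shop 2 against Far-R: payoffs 75, 42, 24, 63, 94 → best response Far-R.
Mutual best responses: (Center, Far-R).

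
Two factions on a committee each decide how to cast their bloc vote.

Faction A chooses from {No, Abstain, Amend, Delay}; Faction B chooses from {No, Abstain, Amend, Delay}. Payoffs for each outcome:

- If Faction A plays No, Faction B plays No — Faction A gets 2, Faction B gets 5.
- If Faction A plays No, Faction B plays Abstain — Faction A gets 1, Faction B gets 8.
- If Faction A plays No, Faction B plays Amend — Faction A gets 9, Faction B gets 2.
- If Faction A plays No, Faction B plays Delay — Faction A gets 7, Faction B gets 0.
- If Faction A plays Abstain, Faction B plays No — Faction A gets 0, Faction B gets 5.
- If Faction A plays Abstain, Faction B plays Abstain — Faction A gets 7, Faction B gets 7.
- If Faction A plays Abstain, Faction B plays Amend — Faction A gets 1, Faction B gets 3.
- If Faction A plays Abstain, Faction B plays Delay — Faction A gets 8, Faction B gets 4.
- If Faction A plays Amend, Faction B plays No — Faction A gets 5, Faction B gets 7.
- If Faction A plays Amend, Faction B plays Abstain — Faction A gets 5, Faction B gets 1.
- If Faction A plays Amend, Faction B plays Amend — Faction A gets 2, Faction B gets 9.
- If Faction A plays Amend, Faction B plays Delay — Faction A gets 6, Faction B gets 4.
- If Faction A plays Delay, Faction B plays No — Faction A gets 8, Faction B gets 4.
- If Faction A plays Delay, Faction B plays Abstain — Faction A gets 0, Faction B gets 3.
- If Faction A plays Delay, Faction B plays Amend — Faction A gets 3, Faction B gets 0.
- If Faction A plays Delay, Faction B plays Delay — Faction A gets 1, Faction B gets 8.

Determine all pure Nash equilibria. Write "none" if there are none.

(No, No): Faction A can switch to Amend (2 → 5). Not NE.
(No, Abstain): Faction A can switch to Abstain (1 → 7). Not NE.
(No, Amend): Faction B can switch to No (2 → 5). Not NE.
(No, Delay): Faction A can switch to Abstain (7 → 8). Not NE.
(Abstain, No): Faction A can switch to No (0 → 2). Not NE.
(Abstain, Abstain): Faction A gets 7, best alternative 5; Faction B gets 7, best alternative 5. No profitable deviation — NE.
(Abstain, Amend): Faction A can switch to No (1 → 9). Not NE.
(Abstain, Delay): Faction B can switch to No (4 → 5). Not NE.
(Amend, No): Faction A can switch to Delay (5 → 8). Not NE.
(Amend, Abstain): Faction A can switch to Abstain (5 → 7). Not NE.
(Amend, Amend): Faction A can switch to No (2 → 9). Not NE.
(Amend, Delay): Faction A can switch to No (6 → 7). Not NE.
(Delay, No): Faction B can switch to Delay (4 → 8). Not NE.
(The remaining 3 profiles each have a profitable deviation by the same check.)

The unique pure-strategy Nash equilibrium is (Abstain, Abstain).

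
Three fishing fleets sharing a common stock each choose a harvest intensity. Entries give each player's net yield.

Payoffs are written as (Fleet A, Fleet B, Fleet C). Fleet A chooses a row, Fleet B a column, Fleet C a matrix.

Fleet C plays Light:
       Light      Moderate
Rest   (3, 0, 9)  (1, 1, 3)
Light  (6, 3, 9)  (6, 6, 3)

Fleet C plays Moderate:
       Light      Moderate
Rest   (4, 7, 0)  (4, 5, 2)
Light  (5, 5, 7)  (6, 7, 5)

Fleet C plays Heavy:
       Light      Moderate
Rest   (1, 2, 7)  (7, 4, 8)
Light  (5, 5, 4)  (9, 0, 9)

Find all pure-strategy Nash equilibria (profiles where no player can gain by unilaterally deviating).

This game has no pure Nash equilibrium.

Fleet A against (Light, Light): payoffs 3, 6 → best response Light.
Fleet A against (Light, Moderate): payoffs 4, 5 → best response Light.
Fleet A against (Light, Heavy): payoffs 1, 5 → best response Light.
Fleet A against (Moderate, Light): payoffs 1, 6 → best response Light.
Fleet A against (Moderate, Moderate): payoffs 4, 6 → best response Light.
Fleet A against (Moderate, Heavy): payoffs 7, 9 → best response Light.
Fleet B against (Rest, Light): payoffs 0, 1 → best response Moderate.
Fleet B against (Rest, Moderate): payoffs 7, 5 → best response Light.
Fleet B against (Rest, Heavy): payoffs 2, 4 → best response Moderate.
Fleet B against (Light, Light): payoffs 3, 6 → best response Moderate.
Fleet B against (Light, Moderate): payoffs 5, 7 → best response Moderate.
Fleet B against (Light, Heavy): payoffs 5, 0 → best response Light.
Fleet C against (Rest, Light): payoffs 9, 0, 7 → best response Light.
Fleet C against (Rest, Moderate): payoffs 3, 2, 8 → best response Heavy.
Fleet C against (Light, Light): payoffs 9, 7, 4 → best response Light.
Fleet C against (Light, Moderate): payoffs 3, 5, 9 → best response Heavy.
No profile is a mutual best response for all players.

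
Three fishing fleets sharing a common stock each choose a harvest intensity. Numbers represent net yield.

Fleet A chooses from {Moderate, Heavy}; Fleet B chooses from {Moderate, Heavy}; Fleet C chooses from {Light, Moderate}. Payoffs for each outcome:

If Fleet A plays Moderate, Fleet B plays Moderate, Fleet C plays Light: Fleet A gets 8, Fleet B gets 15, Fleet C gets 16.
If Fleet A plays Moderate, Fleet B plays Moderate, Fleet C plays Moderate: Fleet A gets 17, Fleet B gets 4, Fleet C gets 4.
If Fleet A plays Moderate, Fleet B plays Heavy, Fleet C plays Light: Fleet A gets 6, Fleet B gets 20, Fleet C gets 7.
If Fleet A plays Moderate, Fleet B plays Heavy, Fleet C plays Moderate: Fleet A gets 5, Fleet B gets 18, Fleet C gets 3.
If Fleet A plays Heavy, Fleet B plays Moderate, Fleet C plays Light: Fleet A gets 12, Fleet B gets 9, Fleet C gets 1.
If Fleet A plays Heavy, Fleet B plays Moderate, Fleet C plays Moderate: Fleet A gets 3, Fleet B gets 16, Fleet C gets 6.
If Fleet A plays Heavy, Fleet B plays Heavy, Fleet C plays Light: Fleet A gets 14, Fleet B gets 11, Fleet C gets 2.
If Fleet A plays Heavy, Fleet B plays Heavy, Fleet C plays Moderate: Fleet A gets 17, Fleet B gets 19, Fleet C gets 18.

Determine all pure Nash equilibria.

Check each profile: it is a Nash equilibrium iff no player can strictly gain by switching unilaterally.
(Moderate, Moderate, Light): Fleet A can switch to Heavy (8 → 12). Not NE.
(Moderate, Moderate, Moderate): Fleet B can switch to Heavy (4 → 18). Not NE.
(Moderate, Heavy, Light): Fleet A can switch to Heavy (6 → 14). Not NE.
(Moderate, Heavy, Moderate): Fleet A can switch to Heavy (5 → 17). Not NE.
(Heavy, Moderate, Light): Fleet B can switch to Heavy (9 → 11). Not NE.
(Heavy, Moderate, Moderate): Fleet A can switch to Moderate (3 → 17). Not NE.
(Heavy, Heavy, Moderate): Fleet A gets 17, best alternative 5; Fleet B gets 19, best alternative 16; Fleet C gets 18, best alternative 2. No profitable deviation — NE.
(The remaining 1 profile has a profitable deviation by the same check.)

(Heavy, Heavy, Moderate)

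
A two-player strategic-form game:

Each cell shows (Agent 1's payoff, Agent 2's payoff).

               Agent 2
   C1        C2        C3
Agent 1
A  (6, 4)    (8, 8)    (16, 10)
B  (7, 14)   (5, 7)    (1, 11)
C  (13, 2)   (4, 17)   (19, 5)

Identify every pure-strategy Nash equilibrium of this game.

There is no pure-strategy Nash equilibrium.

Mark each player's best response to every combination of opponents' strategies; a profile where every player is best-responding is a pure Nash equilibrium.
Agent 1 against C1: payoffs 6, 7, 13 → best response C.
Agent 1 against C2: payoffs 8, 5, 4 → best response A.
Agent 1 against C3: payoffs 16, 1, 19 → best response C.
Agent 2 against A: payoffs 4, 8, 10 → best response C3.
Agent 2 against B: payoffs 14, 7, 11 → best response C1.
Agent 2 against C: payoffs 2, 17, 5 → best response C2.
No profile is a mutual best response for all players.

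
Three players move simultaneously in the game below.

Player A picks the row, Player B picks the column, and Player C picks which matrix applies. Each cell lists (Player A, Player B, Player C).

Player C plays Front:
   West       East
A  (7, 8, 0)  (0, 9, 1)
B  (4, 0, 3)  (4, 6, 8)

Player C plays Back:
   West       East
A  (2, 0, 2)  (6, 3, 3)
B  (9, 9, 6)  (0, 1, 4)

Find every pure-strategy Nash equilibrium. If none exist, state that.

The pure Nash equilibria are (A, East, Back), (B, West, Back), (B, East, Front).

Mark each player's best response to every combination of opponents' strategies; a profile where every player is best-responding is a pure Nash equilibrium.
Player A against (West, Front): payoffs 7, 4 → best response A.
Player A against (West, Back): payoffs 2, 9 → best response B.
Player A against (East, Front): payoffs 0, 4 → best response B.
Player A against (East, Back): payoffs 6, 0 → best response A.
Player B against (A, Front): payoffs 8, 9 → best response East.
Player B against (A, Back): payoffs 0, 3 → best response East.
Player B against (B, Front): payoffs 0, 6 → best response East.
Player B against (B, Back): payoffs 9, 1 → best response West.
Player C against (A, West): payoffs 0, 2 → best response Back.
Player C against (A, East): payoffs 1, 3 → best response Back.
Player C against (B, West): payoffs 3, 6 → best response Back.
Player C against (B, East): payoffs 8, 4 → best response Front.
Mutual best responses: (A, East, Back); (B, West, Back); (B, East, Front).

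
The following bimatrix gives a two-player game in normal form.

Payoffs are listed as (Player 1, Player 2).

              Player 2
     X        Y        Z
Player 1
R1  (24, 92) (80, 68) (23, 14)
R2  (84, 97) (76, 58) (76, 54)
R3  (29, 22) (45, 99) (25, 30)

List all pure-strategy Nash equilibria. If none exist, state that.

Pure NE: (R2, X)

Player 1 against X: payoffs 24, 84, 29 → best response R2.
Player 1 against Y: payoffs 80, 76, 45 → best response R1.
Player 1 against Z: payoffs 23, 76, 25 → best response R2.
Player 2 against R1: payoffs 92, 68, 14 → best response X.
Player 2 against R2: payoffs 97, 58, 54 → best response X.
Player 2 against R3: payoffs 22, 99, 30 → best response Y.
Mutual best responses: (R2, X).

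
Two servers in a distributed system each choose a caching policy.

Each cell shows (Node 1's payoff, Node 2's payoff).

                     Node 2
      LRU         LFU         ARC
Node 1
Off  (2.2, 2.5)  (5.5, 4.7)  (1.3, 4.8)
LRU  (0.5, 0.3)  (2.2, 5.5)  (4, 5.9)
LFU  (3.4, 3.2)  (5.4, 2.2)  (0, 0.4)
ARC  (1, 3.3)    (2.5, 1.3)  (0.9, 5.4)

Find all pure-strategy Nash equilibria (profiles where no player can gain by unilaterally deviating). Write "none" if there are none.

The pure Nash equilibria are (LRU, ARC), (LFU, LRU).

(Off, LRU): Node 1 can switch to LFU (2.2 → 3.4). Not NE.
(Off, LFU): Node 2 can switch to ARC (4.7 → 4.8). Not NE.
(Off, ARC): Node 1 can switch to LRU (1.3 → 4). Not NE.
(LRU, LRU): Node 1 can switch to Off (0.5 → 2.2). Not NE.
(LRU, LFU): Node 1 can switch to Off (2.2 → 5.5). Not NE.
(LRU, ARC): Node 1 gets 4, best alternative 1.3; Node 2 gets 5.9, best alternative 5.5. No profitable deviation — NE.
(LFU, LRU): Node 1 gets 3.4, best alternative 2.2; Node 2 gets 3.2, best alternative 2.2. No profitable deviation — NE.
(LFU, LFU): Node 1 can switch to Off (5.4 → 5.5). Not NE.
(LFU, ARC): Node 1 can switch to Off (0 → 1.3). Not NE.
(ARC, LRU): Node 1 can switch to Off (1 → 2.2). Not NE.
(The remaining 2 profiles each have a profitable deviation by the same check.)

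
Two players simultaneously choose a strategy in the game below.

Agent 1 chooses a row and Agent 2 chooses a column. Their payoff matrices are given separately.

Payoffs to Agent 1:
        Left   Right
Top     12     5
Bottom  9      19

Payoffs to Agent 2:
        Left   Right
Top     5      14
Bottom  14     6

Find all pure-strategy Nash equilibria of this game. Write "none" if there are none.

(Top, Left): Agent 2 can switch to Right (5 → 14). Not NE.
(Top, Right): Agent 1 can switch to Bottom (5 → 19). Not NE.
(Bottom, Left): Agent 1 can switch to Top (9 → 12). Not NE.
(Bottom, Right): Agent 2 can switch to Left (6 → 14). Not NE.

none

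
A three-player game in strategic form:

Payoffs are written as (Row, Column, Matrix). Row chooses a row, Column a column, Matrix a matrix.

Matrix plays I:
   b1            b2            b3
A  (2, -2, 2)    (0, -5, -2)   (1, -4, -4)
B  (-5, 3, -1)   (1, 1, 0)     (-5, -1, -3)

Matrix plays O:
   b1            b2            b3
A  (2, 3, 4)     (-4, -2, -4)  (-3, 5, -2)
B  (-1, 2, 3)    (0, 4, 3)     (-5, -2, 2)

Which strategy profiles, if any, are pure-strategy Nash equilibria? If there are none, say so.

Pure-strategy Nash equilibria: (A, b3, O), (B, b2, O)

(A, b1, I): Matrix can switch to O (2 → 4). Not NE.
(A, b1, O): Column can switch to b3 (3 → 5). Not NE.
(A, b2, I): Row can switch to B (0 → 1). Not NE.
(A, b2, O): Row can switch to B (-4 → 0). Not NE.
(A, b3, I): Column can switch to b1 (-4 → -2). Not NE.
(A, b3, O): Row gets -3, best alternative -5; Column gets 5, best alternative 3; Matrix gets -2, best alternative -4. No profitable deviation — NE.
(B, b1, I): Row can switch to A (-5 → 2). Not NE.
(B, b1, O): Row can switch to A (-1 → 2). Not NE.
(B, b2, I): Column can switch to b1 (1 → 3). Not NE.
(B, b2, O): Row gets 0, best alternative -4; Column gets 4, best alternative 2; Matrix gets 3, best alternative 0. No profitable deviation — NE.
(B, b3, I): Row can switch to A (-5 → 1). Not NE.
(B, b3, O): Row can switch to A (-5 → -3). Not NE.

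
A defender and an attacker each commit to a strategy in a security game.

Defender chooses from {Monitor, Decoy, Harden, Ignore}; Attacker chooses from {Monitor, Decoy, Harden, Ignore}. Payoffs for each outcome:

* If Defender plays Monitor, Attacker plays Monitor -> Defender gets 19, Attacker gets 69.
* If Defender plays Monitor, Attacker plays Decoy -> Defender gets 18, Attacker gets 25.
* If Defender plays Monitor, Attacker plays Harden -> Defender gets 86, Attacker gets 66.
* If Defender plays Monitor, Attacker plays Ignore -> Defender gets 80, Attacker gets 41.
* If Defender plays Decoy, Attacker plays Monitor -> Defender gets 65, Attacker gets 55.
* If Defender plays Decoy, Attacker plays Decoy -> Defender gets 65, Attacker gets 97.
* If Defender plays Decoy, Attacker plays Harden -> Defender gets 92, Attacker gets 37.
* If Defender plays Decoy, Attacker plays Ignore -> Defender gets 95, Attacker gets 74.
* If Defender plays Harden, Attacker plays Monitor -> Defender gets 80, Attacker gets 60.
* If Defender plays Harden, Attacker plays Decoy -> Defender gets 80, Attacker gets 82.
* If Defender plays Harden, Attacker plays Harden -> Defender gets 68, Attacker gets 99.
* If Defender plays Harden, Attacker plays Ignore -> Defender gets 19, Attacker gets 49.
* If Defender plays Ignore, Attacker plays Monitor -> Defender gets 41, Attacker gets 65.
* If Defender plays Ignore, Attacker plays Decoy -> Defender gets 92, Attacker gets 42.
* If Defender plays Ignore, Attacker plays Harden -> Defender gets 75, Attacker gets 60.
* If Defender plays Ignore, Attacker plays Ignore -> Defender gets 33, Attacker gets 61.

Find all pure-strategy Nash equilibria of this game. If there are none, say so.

Defender against Monitor: payoffs 19, 65, 80, 41 → best response Harden.
Defender against Decoy: payoffs 18, 65, 80, 92 → best response Ignore.
Defender against Harden: payoffs 86, 92, 68, 75 → best response Decoy.
Defender against Ignore: payoffs 80, 95, 19, 33 → best response Decoy.
Attacker against Monitor: payoffs 69, 25, 66, 41 → best response Monitor.
Attacker against Decoy: payoffs 55, 97, 37, 74 → best response Decoy.
Attacker against Harden: payoffs 60, 82, 99, 49 → best response Harden.
Attacker against Ignore: payoffs 65, 42, 60, 61 → best response Monitor.
No profile is a mutual best response for all players.

This game has no pure Nash equilibrium.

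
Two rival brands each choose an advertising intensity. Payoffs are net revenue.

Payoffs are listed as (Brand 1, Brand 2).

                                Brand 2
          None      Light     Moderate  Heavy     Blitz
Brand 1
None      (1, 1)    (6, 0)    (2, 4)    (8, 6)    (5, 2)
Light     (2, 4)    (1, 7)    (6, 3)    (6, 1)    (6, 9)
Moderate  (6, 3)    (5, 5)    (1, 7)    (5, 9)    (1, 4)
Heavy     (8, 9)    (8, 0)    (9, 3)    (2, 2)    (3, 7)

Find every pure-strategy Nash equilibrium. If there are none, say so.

Mark each player's best response to every combination of opponents' strategies; a profile where every player is best-responding is a pure Nash equilibrium.
Brand 1 against None: payoffs 1, 2, 6, 8 → best response Heavy.
Brand 1 against Light: payoffs 6, 1, 5, 8 → best response Heavy.
Brand 1 against Moderate: payoffs 2, 6, 1, 9 → best response Heavy.
Brand 1 against Heavy: payoffs 8, 6, 5, 2 → best response None.
Brand 1 against Blitz: payoffs 5, 6, 1, 3 → best response Light.
Brand 2 against None: payoffs 1, 0, 4, 6, 2 → best response Heavy.
Brand 2 against Light: payoffs 4, 7, 3, 1, 9 → best response Blitz.
Brand 2 against Moderate: payoffs 3, 5, 7, 9, 4 → best response Heavy.
Brand 2 against Heavy: payoffs 9, 0, 3, 2, 7 → best response None.
Mutual best responses: (None, Heavy); (Light, Blitz); (Heavy, None).

Pure-strategy Nash equilibria: (None, Heavy), (Light, Blitz), (Heavy, None)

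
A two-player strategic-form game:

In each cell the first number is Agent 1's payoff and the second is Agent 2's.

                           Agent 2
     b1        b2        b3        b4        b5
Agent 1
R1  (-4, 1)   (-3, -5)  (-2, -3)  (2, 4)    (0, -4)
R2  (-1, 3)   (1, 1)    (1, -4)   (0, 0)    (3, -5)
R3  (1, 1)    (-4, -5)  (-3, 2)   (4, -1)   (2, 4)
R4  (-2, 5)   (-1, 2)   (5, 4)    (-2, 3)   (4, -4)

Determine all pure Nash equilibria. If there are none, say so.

There is no pure-strategy Nash equilibrium.

Agent 1 against b1: payoffs -4, -1, 1, -2 → best response R3.
Agent 1 against b2: payoffs -3, 1, -4, -1 → best response R2.
Agent 1 against b3: payoffs -2, 1, -3, 5 → best response R4.
Agent 1 against b4: payoffs 2, 0, 4, -2 → best response R3.
Agent 1 against b5: payoffs 0, 3, 2, 4 → best response R4.
Agent 2 against R1: payoffs 1, -5, -3, 4, -4 → best response b4.
Agent 2 against R2: payoffs 3, 1, -4, 0, -5 → best response b1.
Agent 2 against R3: payoffs 1, -5, 2, -1, 4 → best response b5.
Agent 2 against R4: payoffs 5, 2, 4, 3, -4 → best response b1.
No profile is a mutual best response for all players.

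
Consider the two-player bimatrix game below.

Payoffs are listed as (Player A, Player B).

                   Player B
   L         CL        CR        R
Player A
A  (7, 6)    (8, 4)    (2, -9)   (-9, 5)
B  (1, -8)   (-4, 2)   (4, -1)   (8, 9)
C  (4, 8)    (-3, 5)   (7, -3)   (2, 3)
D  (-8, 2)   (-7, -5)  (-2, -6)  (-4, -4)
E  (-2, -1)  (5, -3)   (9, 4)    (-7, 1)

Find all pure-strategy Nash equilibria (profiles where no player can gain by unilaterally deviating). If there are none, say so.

(A, L) and (B, R) and (E, CR)

(A, L): Player A gets 7, best alternative 4; Player B gets 6, best alternative 5. No profitable deviation — NE.
(A, CL): Player B can switch to L (4 → 6). Not NE.
(A, CR): Player A can switch to B (2 → 4). Not NE.
(A, R): Player A can switch to B (-9 → 8). Not NE.
(B, L): Player A can switch to A (1 → 7). Not NE.
(B, CL): Player A can switch to A (-4 → 8). Not NE.
(B, CR): Player A can switch to C (4 → 7). Not NE.
(B, R): Player A gets 8, best alternative 2; Player B gets 9, best alternative 2. No profitable deviation — NE.
(C, L): Player A can switch to A (4 → 7). Not NE.
(C, CL): Player A can switch to A (-3 → 8). Not NE.
(E, CR): Player A gets 9, best alternative 7; Player B gets 4, best alternative 1. No profitable deviation — NE.
(The remaining 9 profiles each have a profitable deviation by the same check.)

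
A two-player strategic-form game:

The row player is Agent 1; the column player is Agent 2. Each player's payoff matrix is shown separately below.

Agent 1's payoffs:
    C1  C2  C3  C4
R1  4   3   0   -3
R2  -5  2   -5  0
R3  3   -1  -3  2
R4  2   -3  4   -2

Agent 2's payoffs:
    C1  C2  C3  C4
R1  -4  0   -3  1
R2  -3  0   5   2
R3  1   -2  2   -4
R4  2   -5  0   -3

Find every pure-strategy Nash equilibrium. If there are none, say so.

This game has no pure Nash equilibrium.

(R1, C1): Agent 2 can switch to C2 (-4 → 0). Not NE.
(R1, C2): Agent 2 can switch to C4 (0 → 1). Not NE.
(R1, C3): Agent 1 can switch to R4 (0 → 4). Not NE.
(R1, C4): Agent 1 can switch to R2 (-3 → 0). Not NE.
(R2, C1): Agent 1 can switch to R1 (-5 → 4). Not NE.
(R2, C2): Agent 1 can switch to R1 (2 → 3). Not NE.
(The remaining 10 profiles each have a profitable deviation by the same check.)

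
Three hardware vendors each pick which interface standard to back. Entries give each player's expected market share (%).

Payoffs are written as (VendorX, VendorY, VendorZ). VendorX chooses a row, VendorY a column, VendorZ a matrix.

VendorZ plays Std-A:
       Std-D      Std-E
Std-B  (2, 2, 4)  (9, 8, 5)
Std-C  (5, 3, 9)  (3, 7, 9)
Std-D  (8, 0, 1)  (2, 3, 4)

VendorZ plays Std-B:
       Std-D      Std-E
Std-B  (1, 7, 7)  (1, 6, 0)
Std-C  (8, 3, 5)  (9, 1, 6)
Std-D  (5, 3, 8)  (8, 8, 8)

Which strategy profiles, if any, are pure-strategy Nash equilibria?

VendorX against (Std-D, Std-A): payoffs 2, 5, 8 → best response Std-D.
VendorX against (Std-D, Std-B): payoffs 1, 8, 5 → best response Std-C.
VendorX against (Std-E, Std-A): payoffs 9, 3, 2 → best response Std-B.
VendorX against (Std-E, Std-B): payoffs 1, 9, 8 → best response Std-C.
VendorY against (Std-B, Std-A): payoffs 2, 8 → best response Std-E.
VendorY against (Std-B, Std-B): payoffs 7, 6 → best response Std-D.
VendorY against (Std-C, Std-A): payoffs 3, 7 → best response Std-E.
VendorY against (Std-C, Std-B): payoffs 3, 1 → best response Std-D.
VendorY against (Std-D, Std-A): payoffs 0, 3 → best response Std-E.
VendorY against (Std-D, Std-B): payoffs 3, 8 → best response Std-E.
VendorZ against (Std-B, Std-D): payoffs 4, 7 → best response Std-B.
VendorZ against (Std-B, Std-E): payoffs 5, 0 → best response Std-A.
VendorZ against (Std-C, Std-D): payoffs 9, 5 → best response Std-A.
VendorZ against (Std-C, Std-E): payoffs 9, 6 → best response Std-A.
VendorZ against (Std-D, Std-D): payoffs 1, 8 → best response Std-B.
VendorZ against (Std-D, Std-E): payoffs 4, 8 → best response Std-B.
Mutual best responses: (Std-B, Std-E, Std-A).

(Std-B, Std-E, Std-A)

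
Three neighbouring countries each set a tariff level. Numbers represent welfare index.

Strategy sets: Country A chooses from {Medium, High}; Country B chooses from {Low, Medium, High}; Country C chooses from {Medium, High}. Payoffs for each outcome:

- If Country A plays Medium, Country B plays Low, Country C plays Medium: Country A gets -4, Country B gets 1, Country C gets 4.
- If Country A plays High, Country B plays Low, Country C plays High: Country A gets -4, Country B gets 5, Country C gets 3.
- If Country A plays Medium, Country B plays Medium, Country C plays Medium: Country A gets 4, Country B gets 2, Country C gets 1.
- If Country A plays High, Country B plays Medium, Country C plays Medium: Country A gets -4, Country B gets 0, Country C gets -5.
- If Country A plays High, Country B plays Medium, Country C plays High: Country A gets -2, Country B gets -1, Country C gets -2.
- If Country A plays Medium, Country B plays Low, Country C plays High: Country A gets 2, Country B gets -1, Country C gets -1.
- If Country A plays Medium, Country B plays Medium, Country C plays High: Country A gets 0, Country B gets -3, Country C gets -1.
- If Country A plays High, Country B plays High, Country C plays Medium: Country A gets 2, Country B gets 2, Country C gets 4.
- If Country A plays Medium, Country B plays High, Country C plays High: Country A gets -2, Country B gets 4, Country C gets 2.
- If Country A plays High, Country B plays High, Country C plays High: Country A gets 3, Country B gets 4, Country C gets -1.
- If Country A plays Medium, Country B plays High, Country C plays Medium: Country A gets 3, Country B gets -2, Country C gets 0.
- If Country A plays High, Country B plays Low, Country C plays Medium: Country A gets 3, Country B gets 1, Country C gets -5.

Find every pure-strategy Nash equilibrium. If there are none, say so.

Check each profile: it is a Nash equilibrium iff no player can strictly gain by switching unilaterally.
(Medium, Low, Medium): Country A can switch to High (-4 → 3). Not NE.
(Medium, Low, High): Country B can switch to High (-1 → 4). Not NE.
(Medium, Medium, Medium): Country A gets 4, best alternative -4; Country B gets 2, best alternative 1; Country C gets 1, best alternative -1. No profitable deviation — NE.
(Medium, Medium, High): Country B can switch to Low (-3 → -1). Not NE.
(Medium, High, Medium): Country B can switch to Low (-2 → 1). Not NE.
(Medium, High, High): Country A can switch to High (-2 → 3). Not NE.
(High, Low, Medium): Country B can switch to High (1 → 2). Not NE.
(High, Low, High): Country A can switch to Medium (-4 → 2). Not NE.
(High, Medium, Medium): Country A can switch to Medium (-4 → 4). Not NE.
(The remaining 3 profiles each have a profitable deviation by the same check.)

The unique pure-strategy Nash equilibrium is (Medium, Medium, Medium).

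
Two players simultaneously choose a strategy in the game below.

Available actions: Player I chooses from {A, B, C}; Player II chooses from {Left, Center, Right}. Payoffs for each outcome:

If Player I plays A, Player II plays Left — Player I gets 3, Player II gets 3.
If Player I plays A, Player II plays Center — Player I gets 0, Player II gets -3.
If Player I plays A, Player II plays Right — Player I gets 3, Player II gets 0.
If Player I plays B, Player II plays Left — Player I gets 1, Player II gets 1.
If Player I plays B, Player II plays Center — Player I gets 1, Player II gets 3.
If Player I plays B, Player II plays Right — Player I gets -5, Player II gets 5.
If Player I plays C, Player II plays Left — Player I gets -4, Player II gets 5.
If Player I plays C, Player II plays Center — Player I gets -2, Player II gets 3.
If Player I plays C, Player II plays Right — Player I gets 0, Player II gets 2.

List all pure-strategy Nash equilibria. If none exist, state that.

Player I against Left: payoffs 3, 1, -4 → best response A.
Player I against Center: payoffs 0, 1, -2 → best response B.
Player I against Right: payoffs 3, -5, 0 → best response A.
Player II against A: payoffs 3, -3, 0 → best response Left.
Player II against B: payoffs 1, 3, 5 → best response Right.
Player II against C: payoffs 5, 3, 2 → best response Left.
Mutual best responses: (A, Left).

Pure NE: (A, Left)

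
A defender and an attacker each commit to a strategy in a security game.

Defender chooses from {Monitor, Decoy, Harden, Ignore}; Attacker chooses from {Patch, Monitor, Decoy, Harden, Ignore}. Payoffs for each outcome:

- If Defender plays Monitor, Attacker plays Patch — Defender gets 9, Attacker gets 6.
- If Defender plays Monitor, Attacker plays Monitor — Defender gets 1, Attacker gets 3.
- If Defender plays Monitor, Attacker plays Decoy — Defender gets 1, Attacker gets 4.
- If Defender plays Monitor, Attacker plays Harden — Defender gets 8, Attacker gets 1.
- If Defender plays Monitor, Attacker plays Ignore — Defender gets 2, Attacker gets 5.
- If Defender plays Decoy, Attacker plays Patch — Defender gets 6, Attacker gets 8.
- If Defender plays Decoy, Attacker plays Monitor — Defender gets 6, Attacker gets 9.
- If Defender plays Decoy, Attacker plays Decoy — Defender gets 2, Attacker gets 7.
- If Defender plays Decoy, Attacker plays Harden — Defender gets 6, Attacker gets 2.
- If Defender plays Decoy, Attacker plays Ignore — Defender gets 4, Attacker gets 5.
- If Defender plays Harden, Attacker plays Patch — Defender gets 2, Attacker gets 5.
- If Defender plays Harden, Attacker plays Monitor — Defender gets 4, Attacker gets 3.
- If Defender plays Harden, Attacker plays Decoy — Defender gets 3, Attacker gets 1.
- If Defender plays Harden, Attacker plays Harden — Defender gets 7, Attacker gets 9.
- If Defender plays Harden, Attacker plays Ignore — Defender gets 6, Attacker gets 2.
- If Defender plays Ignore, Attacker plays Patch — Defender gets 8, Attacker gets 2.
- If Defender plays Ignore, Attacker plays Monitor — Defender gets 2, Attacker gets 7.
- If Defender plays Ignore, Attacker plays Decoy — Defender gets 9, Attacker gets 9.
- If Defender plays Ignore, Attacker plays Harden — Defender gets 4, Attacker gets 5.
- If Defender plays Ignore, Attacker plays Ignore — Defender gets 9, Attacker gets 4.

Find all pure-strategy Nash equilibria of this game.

Check each profile: it is a Nash equilibrium iff no player can strictly gain by switching unilaterally.
(Monitor, Patch): Defender gets 9, best alternative 8; Attacker gets 6, best alternative 5. No profitable deviation — NE.
(Monitor, Monitor): Defender can switch to Decoy (1 → 6). Not NE.
(Monitor, Decoy): Defender can switch to Decoy (1 → 2). Not NE.
(Monitor, Harden): Attacker can switch to Patch (1 → 6). Not NE.
(Monitor, Ignore): Defender can switch to Decoy (2 → 4). Not NE.
(Decoy, Patch): Defender can switch to Monitor (6 → 9). Not NE.
(Decoy, Monitor): Defender gets 6, best alternative 4; Attacker gets 9, best alternative 8. No profitable deviation — NE.
(Decoy, Decoy): Defender can switch to Harden (2 → 3). Not NE.
(Decoy, Harden): Defender can switch to Monitor (6 → 8). Not NE.
(Decoy, Ignore): Defender can switch to Harden (4 → 6). Not NE.
(Harden, Patch): Defender can switch to Monitor (2 → 9). Not NE.
(Harden, Monitor): Defender can switch to Decoy (4 → 6). Not NE.
(Harden, Decoy): Defender can switch to Ignore (3 → 9). Not NE.
(Harden, Harden): Defender can switch to Monitor (7 → 8). Not NE.
(Ignore, Decoy): Defender gets 9, best alternative 3; Attacker gets 9, best alternative 7. No profitable deviation — NE.
(The remaining 5 profiles each have a profitable deviation by the same check.)

Pure-strategy Nash equilibria: (Monitor, Patch); (Decoy, Monitor); (Ignore, Decoy)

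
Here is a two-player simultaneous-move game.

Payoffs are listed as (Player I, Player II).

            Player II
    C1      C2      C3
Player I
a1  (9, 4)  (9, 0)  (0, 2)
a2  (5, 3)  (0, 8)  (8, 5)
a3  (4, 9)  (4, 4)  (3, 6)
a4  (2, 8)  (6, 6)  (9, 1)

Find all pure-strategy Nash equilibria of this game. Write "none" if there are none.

(a1, C1)

(a1, C1): Player I gets 9, best alternative 5; Player II gets 4, best alternative 2. No profitable deviation — NE.
(a1, C2): Player II can switch to C1 (0 → 4). Not NE.
(a1, C3): Player I can switch to a2 (0 → 8). Not NE.
(a2, C1): Player I can switch to a1 (5 → 9). Not NE.
(a2, C2): Player I can switch to a1 (0 → 9). Not NE.
(a2, C3): Player I can switch to a4 (8 → 9). Not NE.
(a3, C1): Player I can switch to a1 (4 → 9). Not NE.
(The remaining 5 profiles each have a profitable deviation by the same check.)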